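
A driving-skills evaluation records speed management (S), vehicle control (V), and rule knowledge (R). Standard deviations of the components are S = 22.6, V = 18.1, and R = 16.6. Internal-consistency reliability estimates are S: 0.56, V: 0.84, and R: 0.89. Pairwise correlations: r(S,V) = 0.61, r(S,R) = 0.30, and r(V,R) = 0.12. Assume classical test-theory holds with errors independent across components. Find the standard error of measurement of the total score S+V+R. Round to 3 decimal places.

Var(total) = 1113.93 + 796.26 = 1910.19.
True-score variance = 806.466 + 796.26 = 1602.73, so reliability = 0.8390.
Error variance = 1910.19 − 1602.73 = 307.464; SEM = √307.464 = 17.535.

17.535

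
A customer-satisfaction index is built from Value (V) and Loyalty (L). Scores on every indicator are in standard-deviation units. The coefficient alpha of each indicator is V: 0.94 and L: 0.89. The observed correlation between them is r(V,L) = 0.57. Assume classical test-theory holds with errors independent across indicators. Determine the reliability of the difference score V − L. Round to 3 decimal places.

0.802

Var(V−L) = 1 + 1 − 2·0.57 = 2 − 1.14 = 0.86.
Under uncorrelated errors the observed covariances equal the true-score covariances, so only the own-variance terms attenuate.
True-score variance = [0.94 + 0.89] − 1.14 = 1.83 − 1.14 = 0.69.
Reliability = 0.69 / 0.86 = 0.802.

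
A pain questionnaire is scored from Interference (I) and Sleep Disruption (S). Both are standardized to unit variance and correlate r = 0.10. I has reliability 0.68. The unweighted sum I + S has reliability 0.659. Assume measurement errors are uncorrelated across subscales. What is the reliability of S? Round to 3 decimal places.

Var(I+S) = 2 + 2·0.10 = 2.200.
True-score variance = ρ_I + ρ_S + 2·0.10, so 0.659 = (0.68 + ρ_S + 0.20) / 2.200.
ρ_S = 0.659·2.200 − 0.68 − 0.20 = 0.570.

0.570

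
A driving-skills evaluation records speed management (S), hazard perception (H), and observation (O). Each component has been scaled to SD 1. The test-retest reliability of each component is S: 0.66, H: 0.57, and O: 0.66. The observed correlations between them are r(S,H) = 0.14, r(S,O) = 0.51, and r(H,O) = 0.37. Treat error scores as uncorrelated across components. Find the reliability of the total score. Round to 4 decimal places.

Var(S+H+O) = 3 + 2·[0.14 + 0.51 + 0.37] = 3 + 2.04 = 5.04.
Because errors are independent across components, Cov(Tᵢ,Tⱼ) = Cov(Xᵢ,Xⱼ); the off-diagonal part of the true-score variance is the same as above.
True-score variance = [0.66 + 0.57 + 0.66] + 2.04 = 1.89 + 2.04 = 3.93.
Reliability = 3.93 / 5.04 = 0.7798.

0.7798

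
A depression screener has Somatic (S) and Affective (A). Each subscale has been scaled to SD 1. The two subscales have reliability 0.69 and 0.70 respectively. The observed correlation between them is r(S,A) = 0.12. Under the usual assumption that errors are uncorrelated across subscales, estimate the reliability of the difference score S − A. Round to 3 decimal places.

Var(S−A) = 1 + 1 − 2·0.12 = 2 − 0.24 = 1.76.
Because errors are independent across components, Cov(Tᵢ,Tⱼ) = Cov(Xᵢ,Xⱼ); the off-diagonal part of the true-score variance is the same as above.
True-score variance = [0.69 + 0.70] − 0.24 = 1.39 − 0.24 = 1.15.
Reliability = 1.15 / 1.76 = 0.653.

0.653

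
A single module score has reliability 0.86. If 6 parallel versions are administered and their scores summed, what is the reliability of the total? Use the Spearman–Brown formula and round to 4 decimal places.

ρ_k = kρ / (1 + (k−1)ρ) = 6·0.86 / (1 + 5·0.86) = 5.160 / 5.300 = 0.9736.

0.9736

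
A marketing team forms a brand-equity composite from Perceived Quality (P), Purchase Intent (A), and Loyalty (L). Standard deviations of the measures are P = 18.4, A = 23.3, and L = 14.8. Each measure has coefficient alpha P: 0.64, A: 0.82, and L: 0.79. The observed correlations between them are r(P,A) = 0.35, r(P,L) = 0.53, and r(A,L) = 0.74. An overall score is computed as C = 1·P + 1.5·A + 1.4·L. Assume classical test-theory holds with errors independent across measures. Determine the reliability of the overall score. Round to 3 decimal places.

Var(C) = 18.4² + 1.5²·23.3² + 1.4²·14.8² + 2·[1.5·18.4·23.3·0.35 + 1.4·18.4·14.8·0.53 + 2.1·23.3·14.8·0.74] = 1989.38 + 1926.04 = 3915.42.
Because errors are independent across components, Cov(Tᵢ,Tⱼ) = Cov(Xᵢ,Xⱼ); the off-diagonal part of the true-score variance is the same as above.
True-score variance = [18.4²·0.64 + 1.5²·23.3²·0.82 + 1.4²·14.8²·0.79] + 1926.04 = 1557.47 + 1926.04 = 3483.51.
Reliability = 3483.51 / 3915.42 = 0.890.

0.890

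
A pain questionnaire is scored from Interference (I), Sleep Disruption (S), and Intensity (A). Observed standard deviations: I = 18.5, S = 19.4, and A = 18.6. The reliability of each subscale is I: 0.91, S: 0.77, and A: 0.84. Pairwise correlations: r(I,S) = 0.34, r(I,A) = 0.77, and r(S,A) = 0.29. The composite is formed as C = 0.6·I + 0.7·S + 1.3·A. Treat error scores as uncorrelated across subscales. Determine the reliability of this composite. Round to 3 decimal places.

0.908

Var(C) = 0.6²·18.5² + 0.7²·19.4² + 1.3²·18.6² + 2·[0.42·18.5·19.4·0.34 + 0.78·18.5·18.6·0.77 + 0.91·19.4·18.6·0.29] = 892.299 + 706.286 = 1598.58.
Because errors are independent across components, Cov(Tᵢ,Tⱼ) = Cov(Xᵢ,Xⱼ); the off-diagonal part of the true-score variance is the same as above.
True-score variance = [0.6²·18.5²·0.91 + 0.7²·19.4²·0.77 + 1.3²·18.6²·0.84] + 706.286 = 745.247 + 706.286 = 1451.53.
Reliability = 1451.53 / 1598.58 = 0.908.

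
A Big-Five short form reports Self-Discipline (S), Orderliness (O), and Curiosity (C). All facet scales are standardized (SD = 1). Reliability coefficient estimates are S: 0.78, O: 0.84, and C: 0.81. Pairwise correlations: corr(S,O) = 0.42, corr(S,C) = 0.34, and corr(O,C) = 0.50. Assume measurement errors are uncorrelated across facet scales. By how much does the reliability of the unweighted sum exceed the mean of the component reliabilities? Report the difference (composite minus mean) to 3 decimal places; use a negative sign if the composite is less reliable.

0.087

Var(sum) = 3 + 2.52 = 5.52; true-score variance = 2.43 + 2.52 = 4.95; composite reliability = 0.8967.
Mean component reliability = 0.8100.
Difference = 0.8967 − 0.8100 = 0.087.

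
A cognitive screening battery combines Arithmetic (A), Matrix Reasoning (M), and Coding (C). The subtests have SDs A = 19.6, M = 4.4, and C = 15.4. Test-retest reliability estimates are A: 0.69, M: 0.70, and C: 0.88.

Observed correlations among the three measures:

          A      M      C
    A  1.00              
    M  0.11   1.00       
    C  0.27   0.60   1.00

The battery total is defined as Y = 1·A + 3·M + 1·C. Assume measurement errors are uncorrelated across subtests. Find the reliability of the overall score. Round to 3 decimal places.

Var(Y) = 19.6² + 3²·4.4² + 15.4² + 2·[3·19.6·4.4·0.11 + 19.6·15.4·0.27 + 3·4.4·15.4·0.60] = 795.56 + 463.848 = 1259.41.
Under uncorrelated errors the observed covariances equal the true-score covariances, so only the own-variance terms attenuate.
True-score variance = [19.6²·0.69 + 3²·4.4²·0.70 + 15.4²·0.88] + 463.848 = 595.739 + 463.848 = 1059.59.
Reliability = 1059.59 / 1259.41 = 0.841.

0.841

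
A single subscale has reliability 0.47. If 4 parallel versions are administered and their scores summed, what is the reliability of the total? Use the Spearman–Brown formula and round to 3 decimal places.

ρ_k = kρ / (1 + (k−1)ρ) = 4·0.47 / (1 + 3·0.47) = 1.880 / 2.410 = 0.780.

0.780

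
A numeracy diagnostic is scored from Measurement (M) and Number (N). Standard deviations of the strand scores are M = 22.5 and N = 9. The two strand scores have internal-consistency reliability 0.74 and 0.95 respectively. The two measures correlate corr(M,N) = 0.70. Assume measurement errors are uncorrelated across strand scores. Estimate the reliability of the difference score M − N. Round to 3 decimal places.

Var(M−N) = 22.5² + 9² − 2·22.5·9·0.70 = 587.25 − 283.5 = 303.75.
Because errors are independent across components, Cov(Tᵢ,Tⱼ) = Cov(Xᵢ,Xⱼ); the off-diagonal part of the true-score variance is the same as above.
True-score variance = [22.5²·0.74 + 9²·0.95] − 283.5 = 451.575 − 283.5 = 168.075.
Reliability = 168.075 / 303.75 = 0.553.

0.553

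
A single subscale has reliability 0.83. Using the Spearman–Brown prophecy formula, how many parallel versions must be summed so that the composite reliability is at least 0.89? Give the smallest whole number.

2

k ≥ ρ*(1−ρ₁)/(ρ₁(1−ρ*)) = 0.89·0.17 / (0.83·0.11) = 1.657.
Smallest integer k = 2.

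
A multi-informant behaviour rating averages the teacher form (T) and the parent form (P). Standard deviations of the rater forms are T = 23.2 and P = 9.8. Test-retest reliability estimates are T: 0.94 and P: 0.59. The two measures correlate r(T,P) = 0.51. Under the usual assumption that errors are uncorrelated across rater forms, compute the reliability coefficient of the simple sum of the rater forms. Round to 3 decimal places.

Var(T+P) = 23.2² + 9.8² + 2·[23.2·9.8·0.51] = 634.28 + 231.907 = 866.187.
Under uncorrelated errors the observed covariances equal the true-score covariances, so only the own-variance terms attenuate.
True-score variance = [23.2²·0.94 + 9.8²·0.59] + 231.907 = 562.609 + 231.907 = 794.516.
Reliability = 794.516 / 866.187 = 0.917.

0.917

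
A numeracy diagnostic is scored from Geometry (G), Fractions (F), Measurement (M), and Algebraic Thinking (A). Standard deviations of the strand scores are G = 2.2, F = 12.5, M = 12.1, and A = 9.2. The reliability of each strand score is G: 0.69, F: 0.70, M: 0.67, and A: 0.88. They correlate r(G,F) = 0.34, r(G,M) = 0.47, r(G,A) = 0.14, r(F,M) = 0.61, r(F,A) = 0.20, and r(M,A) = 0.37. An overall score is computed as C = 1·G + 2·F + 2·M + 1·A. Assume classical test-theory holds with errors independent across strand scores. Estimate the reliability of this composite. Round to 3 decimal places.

Var(C) = 2.2² + 2²·12.5² + 2²·12.1² + 9.2² + 2·[2·2.2·12.5·0.34 + 2·2.2·12.1·0.47 + 2.2·9.2·0.14 + 4·12.5·12.1·0.61 + 2·12.5·9.2·0.20 + 2·12.1·9.2·0.37] = 1300.12 + 1087.97 = 2388.09.
Under uncorrelated errors the observed covariances equal the true-score covariances, so only the own-variance terms attenuate.
True-score variance = [2.2²·0.69 + 2²·12.5²·0.70 + 2²·12.1²·0.67 + 9.2²·0.88] + 1087.97 = 907.702 + 1087.97 = 1995.67.
Reliability = 1995.67 / 2388.09 = 0.836.

0.836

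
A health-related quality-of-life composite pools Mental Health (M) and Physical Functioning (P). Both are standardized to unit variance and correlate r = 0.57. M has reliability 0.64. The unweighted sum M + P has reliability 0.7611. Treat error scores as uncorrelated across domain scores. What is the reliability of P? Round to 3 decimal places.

Var(M+P) = 2 + 2·0.57 = 3.140.
True-score variance = ρ_M + ρ_P + 2·0.57, so 0.7611 = (0.64 + ρ_P + 1.14) / 3.140.
ρ_P = 0.7611·3.140 − 0.64 − 1.14 = 0.610.

0.610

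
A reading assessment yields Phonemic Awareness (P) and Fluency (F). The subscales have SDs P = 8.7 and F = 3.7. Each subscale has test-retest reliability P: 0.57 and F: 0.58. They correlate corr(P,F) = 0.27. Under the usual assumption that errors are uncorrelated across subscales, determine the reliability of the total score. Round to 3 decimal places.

0.641

Var(P+F) = 8.7² + 3.7² + 2·[8.7·3.7·0.27] = 89.38 + 17.3826 = 106.763.
Under uncorrelated errors the observed covariances equal the true-score covariances, so only the own-variance terms attenuate.
True-score variance = [8.7²·0.57 + 3.7²·0.58] + 17.3826 = 51.0835 + 17.3826 = 68.4661.
Reliability = 68.4661 / 106.763 = 0.641.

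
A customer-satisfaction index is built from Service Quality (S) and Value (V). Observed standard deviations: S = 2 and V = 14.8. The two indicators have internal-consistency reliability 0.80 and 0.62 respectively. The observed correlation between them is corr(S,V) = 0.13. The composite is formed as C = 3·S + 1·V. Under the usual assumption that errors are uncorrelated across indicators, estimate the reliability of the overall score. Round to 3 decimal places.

0.675

Var(C) = 3²·2² + 14.8² + 2·[3·2·14.8·0.13] = 255.04 + 23.088 = 278.128.
Under uncorrelated errors the observed covariances equal the true-score covariances, so only the own-variance terms attenuate.
True-score variance = [3²·2²·0.80 + 14.8²·0.62] + 23.088 = 164.605 + 23.088 = 187.693.
Reliability = 187.693 / 278.128 = 0.675.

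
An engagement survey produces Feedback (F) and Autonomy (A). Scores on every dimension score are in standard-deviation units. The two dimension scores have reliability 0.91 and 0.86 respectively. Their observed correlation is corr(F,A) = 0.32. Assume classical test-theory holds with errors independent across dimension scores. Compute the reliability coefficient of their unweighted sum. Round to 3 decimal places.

0.913

Var(F+A) = 2 + 2·[0.32] = 2 + 0.64 = 2.64.
Under uncorrelated errors the observed covariances equal the true-score covariances, so only the own-variance terms attenuate.
True-score variance = [0.91 + 0.86] + 0.64 = 1.77 + 0.64 = 2.41.
Reliability = 2.41 / 2.64 = 0.913.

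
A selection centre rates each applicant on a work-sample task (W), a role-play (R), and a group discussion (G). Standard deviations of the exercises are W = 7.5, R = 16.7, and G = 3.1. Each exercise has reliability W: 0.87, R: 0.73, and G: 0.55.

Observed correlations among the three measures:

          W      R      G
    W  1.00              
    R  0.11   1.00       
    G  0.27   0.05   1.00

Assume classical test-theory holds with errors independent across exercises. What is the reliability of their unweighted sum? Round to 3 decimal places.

0.777

Var(W+R+G) = 7.5² + 16.7² + 3.1² + 2·[7.5·16.7·0.11 + 7.5·3.1·0.27 + 16.7·3.1·0.05] = 344.75 + 45.287 = 390.037.
Under uncorrelated errors the observed covariances equal the true-score covariances, so only the own-variance terms attenuate.
True-score variance = [7.5²·0.87 + 16.7²·0.73 + 3.1²·0.55] + 45.287 = 257.813 + 45.287 = 303.1.
Reliability = 303.1 / 390.037 = 0.777.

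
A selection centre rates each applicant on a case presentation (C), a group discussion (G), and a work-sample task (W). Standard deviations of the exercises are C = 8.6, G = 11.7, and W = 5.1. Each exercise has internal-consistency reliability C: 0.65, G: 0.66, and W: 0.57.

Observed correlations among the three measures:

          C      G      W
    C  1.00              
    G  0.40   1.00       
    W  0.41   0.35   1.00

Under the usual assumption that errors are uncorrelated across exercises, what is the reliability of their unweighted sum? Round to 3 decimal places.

Var(C+G+W) = 8.6² + 11.7² + 5.1² + 2·[8.6·11.7·0.40 + 8.6·5.1·0.41 + 11.7·5.1·0.35] = 236.86 + 158.23 = 395.09.
With uncorrelated errors the cross-covariances are all true-score covariance, so they carry over unchanged; only the diagonal terms shrink to ρᵢσᵢ².
True-score variance = [8.6²·0.65 + 11.7²·0.66 + 5.1²·0.57] + 158.23 = 153.247 + 158.23 = 311.477.
Reliability = 311.477 / 395.09 = 0.788.

0.788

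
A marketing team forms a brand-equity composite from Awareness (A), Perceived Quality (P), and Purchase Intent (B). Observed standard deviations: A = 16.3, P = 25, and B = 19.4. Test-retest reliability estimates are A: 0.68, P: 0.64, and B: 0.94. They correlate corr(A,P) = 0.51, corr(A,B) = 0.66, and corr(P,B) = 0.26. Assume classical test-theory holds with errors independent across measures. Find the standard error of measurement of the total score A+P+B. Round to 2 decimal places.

Var(total) = 1267.05 + 1085.26 = 2352.31.
True-score variance = 934.448 + 1085.26 = 2019.71, so reliability = 0.8586.
Error variance = 2352.31 − 2019.71 = 332.602; SEM = √332.602 = 18.24.

18.24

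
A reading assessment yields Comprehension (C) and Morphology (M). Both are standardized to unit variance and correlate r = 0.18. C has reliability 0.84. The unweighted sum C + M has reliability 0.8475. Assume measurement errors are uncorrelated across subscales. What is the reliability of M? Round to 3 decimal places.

0.800

Var(C+M) = 2 + 2·0.18 = 2.360.
True-score variance = ρ_C + ρ_M + 2·0.18, so 0.8475 = (0.84 + ρ_M + 0.36) / 2.360.
ρ_M = 0.8475·2.360 − 0.84 − 0.36 = 0.800.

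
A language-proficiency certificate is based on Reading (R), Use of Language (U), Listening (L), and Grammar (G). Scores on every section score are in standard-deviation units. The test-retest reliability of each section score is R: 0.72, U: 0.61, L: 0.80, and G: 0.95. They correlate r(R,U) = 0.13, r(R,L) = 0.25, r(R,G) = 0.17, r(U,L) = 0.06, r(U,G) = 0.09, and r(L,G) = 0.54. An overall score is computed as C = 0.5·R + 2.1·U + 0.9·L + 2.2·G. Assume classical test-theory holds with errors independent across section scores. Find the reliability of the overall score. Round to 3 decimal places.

Var(C) = 0.5² + 2.1² + 0.9² + 2.2² + 2·[1.05·0.13 + 0.45·0.25 + 1.1·0.17 + 1.89·0.06 + 4.62·0.09 + 1.98·0.54] = 10.31 + 4.0688 = 14.3788.
With uncorrelated errors the cross-covariances are all true-score covariance, so they carry over unchanged; only the diagonal terms shrink to ρᵢσᵢ².
True-score variance = [0.5²·0.72 + 2.1²·0.61 + 0.9²·0.80 + 2.2²·0.95] + 4.0688 = 8.1161 + 4.0688 = 12.1849.
Reliability = 12.1849 / 14.3788 = 0.847.

0.847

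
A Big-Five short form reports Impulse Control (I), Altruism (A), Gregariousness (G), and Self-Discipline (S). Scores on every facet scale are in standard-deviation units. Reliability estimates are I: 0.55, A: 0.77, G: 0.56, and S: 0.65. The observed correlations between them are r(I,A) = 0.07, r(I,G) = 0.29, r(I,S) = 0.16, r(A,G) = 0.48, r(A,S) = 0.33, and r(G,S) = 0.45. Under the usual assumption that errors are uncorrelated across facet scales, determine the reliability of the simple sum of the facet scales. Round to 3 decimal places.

Var(I+A+G+S) = 4 + 2·[0.07 + 0.29 + 0.16 + 0.48 + 0.33 + 0.45] = 4 + 3.56 = 7.56.
With uncorrelated errors the cross-covariances are all true-score covariance, so they carry over unchanged; only the diagonal terms shrink to ρᵢσᵢ².
True-score variance = [0.55 + 0.77 + 0.56 + 0.65] + 3.56 = 2.53 + 3.56 = 6.09.
Reliability = 6.09 / 7.56 = 0.806.

0.806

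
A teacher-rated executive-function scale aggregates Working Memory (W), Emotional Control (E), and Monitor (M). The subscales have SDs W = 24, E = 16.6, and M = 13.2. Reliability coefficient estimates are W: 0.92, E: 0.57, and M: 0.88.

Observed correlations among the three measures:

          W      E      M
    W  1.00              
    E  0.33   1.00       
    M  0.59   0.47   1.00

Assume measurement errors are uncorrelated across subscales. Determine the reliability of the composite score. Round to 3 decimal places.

Var(W+E+M) = 24² + 16.6² + 13.2² + 2·[24·16.6·0.33 + 24·13.2·0.59 + 16.6·13.2·0.47] = 1025.8 + 842.741 = 1868.54.
Because errors are independent across components, Cov(Tᵢ,Tⱼ) = Cov(Xᵢ,Xⱼ); the off-diagonal part of the true-score variance is the same as above.
True-score variance = [24²·0.92 + 16.6²·0.57 + 13.2²·0.88] + 842.741 = 840.32 + 842.741 = 1683.06.
Reliability = 1683.06 / 1868.54 = 0.901.

0.901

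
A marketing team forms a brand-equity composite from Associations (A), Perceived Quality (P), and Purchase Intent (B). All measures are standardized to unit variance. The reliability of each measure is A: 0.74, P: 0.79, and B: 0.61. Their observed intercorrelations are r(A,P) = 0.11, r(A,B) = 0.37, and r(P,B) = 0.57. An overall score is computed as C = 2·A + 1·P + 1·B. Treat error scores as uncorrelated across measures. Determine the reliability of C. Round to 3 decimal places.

0.819

Var(C) = 2² + 1 + 1 + 2·[2·0.11 + 2·0.37 + 0.57] = 6 + 3.06 = 9.06.
Because errors are independent across components, Cov(Tᵢ,Tⱼ) = Cov(Xᵢ,Xⱼ); the off-diagonal part of the true-score variance is the same as above.
True-score variance = [2²·0.74 + 0.79 + 0.61] + 3.06 = 4.36 + 3.06 = 7.42.
Reliability = 7.42 / 9.06 = 0.819.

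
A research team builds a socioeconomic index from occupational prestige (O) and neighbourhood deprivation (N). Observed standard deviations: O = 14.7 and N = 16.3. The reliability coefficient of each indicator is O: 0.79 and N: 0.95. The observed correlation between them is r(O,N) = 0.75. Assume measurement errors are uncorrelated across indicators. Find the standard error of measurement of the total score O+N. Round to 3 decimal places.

7.659

Var(total) = 481.78 + 359.415 = 841.195.
True-score variance = 423.117 + 359.415 = 782.532, so reliability = 0.9303.
Error variance = 841.195 − 782.532 = 58.6634; SEM = √58.6634 = 7.659.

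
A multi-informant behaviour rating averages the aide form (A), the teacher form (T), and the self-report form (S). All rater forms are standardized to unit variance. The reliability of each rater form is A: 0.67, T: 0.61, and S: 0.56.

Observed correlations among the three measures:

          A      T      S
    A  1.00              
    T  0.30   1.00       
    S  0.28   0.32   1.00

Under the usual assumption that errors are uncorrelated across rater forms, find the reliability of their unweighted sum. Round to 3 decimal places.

Var(A+T+S) = 3 + 2·[0.30 + 0.28 + 0.32] = 3 + 1.8 = 4.8.
Because errors are independent across components, Cov(Tᵢ,Tⱼ) = Cov(Xᵢ,Xⱼ); the off-diagonal part of the true-score variance is the same as above.
True-score variance = [0.67 + 0.61 + 0.56] + 1.8 = 1.84 + 1.8 = 3.64.
Reliability = 3.64 / 4.8 = 0.758.

0.758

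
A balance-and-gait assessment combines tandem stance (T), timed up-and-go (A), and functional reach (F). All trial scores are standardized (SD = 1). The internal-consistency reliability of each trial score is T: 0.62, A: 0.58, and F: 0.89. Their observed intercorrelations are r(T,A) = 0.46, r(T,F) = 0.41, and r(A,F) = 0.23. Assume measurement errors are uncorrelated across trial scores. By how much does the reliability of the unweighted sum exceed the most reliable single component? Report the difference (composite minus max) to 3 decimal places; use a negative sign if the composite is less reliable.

-0.065

Var(sum) = 3 + 2.2 = 5.2; true-score variance = 2.09 + 2.2 = 4.29; composite reliability = 0.8250.
Max component reliability = 0.8900.
Difference = 0.8250 − 0.8900 = -0.065.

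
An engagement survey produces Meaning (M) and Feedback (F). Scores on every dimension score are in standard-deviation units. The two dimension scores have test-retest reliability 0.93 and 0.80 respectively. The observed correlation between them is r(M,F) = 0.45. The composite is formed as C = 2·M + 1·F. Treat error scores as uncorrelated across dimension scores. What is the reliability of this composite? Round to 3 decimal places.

Var(C) = 2² + 1 + 2·[2·0.45] = 5 + 1.8 = 6.8.
Because errors are independent across components, Cov(Tᵢ,Tⱼ) = Cov(Xᵢ,Xⱼ); the off-diagonal part of the true-score variance is the same as above.
True-score variance = [2²·0.93 + 0.80] + 1.8 = 4.52 + 1.8 = 6.32.
Reliability = 6.32 / 6.8 = 0.929.

0.929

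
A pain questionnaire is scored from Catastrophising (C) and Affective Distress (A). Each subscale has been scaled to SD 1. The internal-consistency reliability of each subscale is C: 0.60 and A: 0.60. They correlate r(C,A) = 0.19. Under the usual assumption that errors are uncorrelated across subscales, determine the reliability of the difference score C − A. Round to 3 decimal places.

Var(C−A) = 1 + 1 − 2·0.19 = 2 − 0.38 = 1.62.
Because errors are independent across components, Cov(Tᵢ,Tⱼ) = Cov(Xᵢ,Xⱼ); the off-diagonal part of the true-score variance is the same as above.
True-score variance = [0.60 + 0.60] − 0.38 = 1.2 − 0.38 = 0.82.
Reliability = 0.82 / 1.62 = 0.506.

0.506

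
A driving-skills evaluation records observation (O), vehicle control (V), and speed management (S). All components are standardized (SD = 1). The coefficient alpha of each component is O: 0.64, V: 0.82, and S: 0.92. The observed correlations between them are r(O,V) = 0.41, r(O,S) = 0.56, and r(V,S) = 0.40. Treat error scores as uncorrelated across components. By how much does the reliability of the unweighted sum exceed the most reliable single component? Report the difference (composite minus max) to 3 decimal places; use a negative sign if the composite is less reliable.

-0.028

Var(sum) = 3 + 2.74 = 5.74; true-score variance = 2.38 + 2.74 = 5.12; composite reliability = 0.8920.
Max component reliability = 0.9200.
Difference = 0.8920 − 0.9200 = -0.028.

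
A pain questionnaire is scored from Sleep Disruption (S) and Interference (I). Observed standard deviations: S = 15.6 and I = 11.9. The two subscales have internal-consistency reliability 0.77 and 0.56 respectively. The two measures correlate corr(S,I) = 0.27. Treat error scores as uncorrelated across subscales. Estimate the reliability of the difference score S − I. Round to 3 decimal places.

Var(S−I) = 15.6² + 11.9² − 2·15.6·11.9·0.27 = 384.97 − 100.246 = 284.724.
Because errors are independent across components, Cov(Tᵢ,Tⱼ) = Cov(Xᵢ,Xⱼ); the off-diagonal part of the true-score variance is the same as above.
True-score variance = [15.6²·0.77 + 11.9²·0.56] − 100.246 = 266.689 − 100.246 = 166.443.
Reliability = 166.443 / 284.724 = 0.585.

0.585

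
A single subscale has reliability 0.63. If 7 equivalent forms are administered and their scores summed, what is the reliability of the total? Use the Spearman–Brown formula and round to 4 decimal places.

0.9226

ρ_k = kρ / (1 + (k−1)ρ) = 7·0.63 / (1 + 6·0.63) = 4.410 / 4.780 = 0.9226.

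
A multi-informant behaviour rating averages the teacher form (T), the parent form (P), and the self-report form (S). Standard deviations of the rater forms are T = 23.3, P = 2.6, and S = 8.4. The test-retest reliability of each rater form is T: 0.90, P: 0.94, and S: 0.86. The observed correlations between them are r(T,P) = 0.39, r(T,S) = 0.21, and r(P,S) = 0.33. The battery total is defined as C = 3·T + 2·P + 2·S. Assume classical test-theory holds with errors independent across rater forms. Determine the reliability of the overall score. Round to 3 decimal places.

0.912

Var(C) = 3²·23.3² + 2²·2.6² + 2²·8.4² + 2·[6·23.3·2.6·0.39 + 6·23.3·8.4·0.21 + 4·2.6·8.4·0.33] = 5195.29 + 834.386 = 6029.68.
Because errors are independent across components, Cov(Tᵢ,Tⱼ) = Cov(Xᵢ,Xⱼ); the off-diagonal part of the true-score variance is the same as above.
True-score variance = [3²·23.3²·0.90 + 2²·2.6²·0.94 + 2²·8.4²·0.86] + 834.386 = 4665.55 + 834.386 = 5499.94.
Reliability = 5499.94 / 6029.68 = 0.912.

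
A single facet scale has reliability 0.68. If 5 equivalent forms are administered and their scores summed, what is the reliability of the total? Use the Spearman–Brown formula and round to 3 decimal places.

ρ_k = kρ / (1 + (k−1)ρ) = 5·0.68 / (1 + 4·0.68) = 3.400 / 3.720 = 0.914.

0.914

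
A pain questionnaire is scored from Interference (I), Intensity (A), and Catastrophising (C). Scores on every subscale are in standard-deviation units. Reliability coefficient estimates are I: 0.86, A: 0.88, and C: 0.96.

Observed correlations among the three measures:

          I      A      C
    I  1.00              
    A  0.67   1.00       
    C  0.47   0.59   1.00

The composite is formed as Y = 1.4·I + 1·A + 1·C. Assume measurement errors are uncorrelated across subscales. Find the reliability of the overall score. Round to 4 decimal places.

Var(Y) = 1.4² + 1 + 1 + 2·[1.4·0.67 + 1.4·0.47 + 0.59] = 3.96 + 4.372 = 8.332.
Because errors are independent across components, Cov(Tᵢ,Tⱼ) = Cov(Xᵢ,Xⱼ); the off-diagonal part of the true-score variance is the same as above.
True-score variance = [1.4²·0.86 + 0.88 + 0.96] + 4.372 = 3.5256 + 4.372 = 7.8976.
Reliability = 7.8976 / 8.332 = 0.9479.

0.9479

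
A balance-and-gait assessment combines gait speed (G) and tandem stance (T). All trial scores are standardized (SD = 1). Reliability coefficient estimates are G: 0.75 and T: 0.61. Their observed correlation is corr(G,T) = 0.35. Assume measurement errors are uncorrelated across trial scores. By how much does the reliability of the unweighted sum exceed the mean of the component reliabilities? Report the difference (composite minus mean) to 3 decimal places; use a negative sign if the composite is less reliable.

0.083

Var(sum) = 2 + 0.7 = 2.7; true-score variance = 1.36 + 0.7 = 2.06; composite reliability = 0.7630.
Mean component reliability = 0.6800.
Difference = 0.7630 − 0.6800 = 0.083.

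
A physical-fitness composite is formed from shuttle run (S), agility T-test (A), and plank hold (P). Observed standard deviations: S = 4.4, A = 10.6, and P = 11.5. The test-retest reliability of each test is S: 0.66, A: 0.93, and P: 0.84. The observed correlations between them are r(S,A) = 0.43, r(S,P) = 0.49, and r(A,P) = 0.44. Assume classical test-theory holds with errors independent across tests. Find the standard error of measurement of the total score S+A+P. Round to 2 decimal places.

5.97

Var(total) = 263.97 + 196.97 = 460.94.
True-score variance = 228.362 + 196.97 = 425.333, so reliability = 0.9228.
Error variance = 460.94 − 425.333 = 35.6076; SEM = √35.6076 = 5.97.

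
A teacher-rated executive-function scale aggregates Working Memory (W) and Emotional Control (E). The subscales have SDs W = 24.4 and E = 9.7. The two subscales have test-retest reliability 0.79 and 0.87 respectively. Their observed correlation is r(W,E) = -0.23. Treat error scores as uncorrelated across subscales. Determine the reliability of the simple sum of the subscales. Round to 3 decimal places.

0.764

Var(W+E) = 24.4² + 9.7² + 2·[24.4·9.7·(-0.23)] = 689.45 − 108.873 = 580.577.
Because errors are independent across components, Cov(Tᵢ,Tⱼ) = Cov(Xᵢ,Xⱼ); the off-diagonal part of the true-score variance is the same as above.
True-score variance = [24.4²·0.79 + 9.7²·0.87] − 108.873 = 552.193 − 108.873 = 443.32.
Reliability = 443.32 / 580.577 = 0.764.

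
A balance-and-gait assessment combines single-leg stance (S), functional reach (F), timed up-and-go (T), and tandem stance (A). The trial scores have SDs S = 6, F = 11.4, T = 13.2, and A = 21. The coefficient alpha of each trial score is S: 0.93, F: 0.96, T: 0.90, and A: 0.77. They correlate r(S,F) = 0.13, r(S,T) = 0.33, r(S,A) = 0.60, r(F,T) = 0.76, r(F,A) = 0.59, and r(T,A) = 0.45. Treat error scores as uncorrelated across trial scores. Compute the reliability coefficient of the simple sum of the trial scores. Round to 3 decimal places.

Var(S+F+T+A) = 6² + 11.4² + 13.2² + 21² + 2·[6·11.4·0.13 + 6·13.2·0.33 + 6·21·0.60 + 11.4·13.2·0.76 + 11.4·21·0.59 + 13.2·21·0.45] = 781.2 + 981.958 = 1763.16.
With uncorrelated errors the cross-covariances are all true-score covariance, so they carry over unchanged; only the diagonal terms shrink to ρᵢσᵢ².
True-score variance = [6²·0.93 + 11.4²·0.96 + 13.2²·0.90 + 21²·0.77] + 981.958 = 654.628 + 981.958 = 1636.59.
Reliability = 1636.59 / 1763.16 = 0.928.

0.928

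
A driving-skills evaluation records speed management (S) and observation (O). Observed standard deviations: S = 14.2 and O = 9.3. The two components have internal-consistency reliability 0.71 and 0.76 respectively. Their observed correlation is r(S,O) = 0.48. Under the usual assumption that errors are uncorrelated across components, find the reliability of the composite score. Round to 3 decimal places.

0.809

Var(S+O) = 14.2² + 9.3² + 2·[14.2·9.3·0.48] = 288.13 + 126.778 = 414.908.
Because errors are independent across components, Cov(Tᵢ,Tⱼ) = Cov(Xᵢ,Xⱼ); the off-diagonal part of the true-score variance is the same as above.
True-score variance = [14.2²·0.71 + 9.3²·0.76] + 126.778 = 208.897 + 126.778 = 335.674.
Reliability = 335.674 / 414.908 = 0.809.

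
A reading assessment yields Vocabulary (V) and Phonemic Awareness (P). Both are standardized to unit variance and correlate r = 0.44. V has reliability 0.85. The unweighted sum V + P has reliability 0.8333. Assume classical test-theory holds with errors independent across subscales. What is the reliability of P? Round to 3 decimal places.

0.670

Var(V+P) = 2 + 2·0.44 = 2.880.
True-score variance = ρ_V + ρ_P + 2·0.44, so 0.8333 = (0.85 + ρ_P + 0.88) / 2.880.
ρ_P = 0.8333·2.880 − 0.85 − 0.88 = 0.670.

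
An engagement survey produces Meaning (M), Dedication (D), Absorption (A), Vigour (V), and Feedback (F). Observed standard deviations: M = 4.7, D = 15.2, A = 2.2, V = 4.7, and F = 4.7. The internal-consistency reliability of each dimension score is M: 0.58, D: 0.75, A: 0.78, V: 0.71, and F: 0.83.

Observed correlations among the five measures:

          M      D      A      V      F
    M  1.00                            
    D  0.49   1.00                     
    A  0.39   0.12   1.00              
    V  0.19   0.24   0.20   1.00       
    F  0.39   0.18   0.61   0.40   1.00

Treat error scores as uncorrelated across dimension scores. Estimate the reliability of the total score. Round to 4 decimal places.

0.8460

Var(M+D+A+V+F) = 4.7² + 15.2² + 2.2² + 4.7² + 4.7² + 2·[4.7·15.2·0.49 + 4.7·2.2·0.39 + 4.7·4.7·0.19 + 4.7·4.7·0.39 + 15.2·2.2·0.12 + 15.2·4.7·0.24 + 15.2·4.7·0.18 + 2.2·4.7·0.20 + 2.2·4.7·0.61 + 4.7·4.7·0.40] = 302.15 + 206.159 = 508.309.
Because errors are independent across components, Cov(Tᵢ,Tⱼ) = Cov(Xᵢ,Xⱼ); the off-diagonal part of the true-score variance is the same as above.
True-score variance = [4.7²·0.58 + 15.2²·0.75 + 2.2²·0.78 + 4.7²·0.71 + 4.7²·0.83] + 206.159 = 223.886 + 206.159 = 430.045.
Reliability = 430.045 / 508.309 = 0.8460.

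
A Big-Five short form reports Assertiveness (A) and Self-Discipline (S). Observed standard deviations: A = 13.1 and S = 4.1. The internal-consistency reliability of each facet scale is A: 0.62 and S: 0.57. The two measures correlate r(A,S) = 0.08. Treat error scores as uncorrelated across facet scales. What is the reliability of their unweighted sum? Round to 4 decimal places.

Var(A+S) = 13.1² + 4.1² + 2·[13.1·4.1·0.08] = 188.42 + 8.5936 = 197.014.
Because errors are independent across components, Cov(Tᵢ,Tⱼ) = Cov(Xᵢ,Xⱼ); the off-diagonal part of the true-score variance is the same as above.
True-score variance = [13.1²·0.62 + 4.1²·0.57] + 8.5936 = 115.98 + 8.5936 = 124.573.
Reliability = 124.573 / 197.014 = 0.6323.

0.6323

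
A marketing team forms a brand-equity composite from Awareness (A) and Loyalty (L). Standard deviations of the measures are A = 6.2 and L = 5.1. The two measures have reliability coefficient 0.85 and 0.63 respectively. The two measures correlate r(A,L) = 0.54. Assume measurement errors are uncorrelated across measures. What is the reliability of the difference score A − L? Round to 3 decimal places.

Var(A−L) = 6.2² + 5.1² − 2·6.2·5.1·0.54 = 64.45 − 34.1496 = 30.3004.
Because errors are independent across components, Cov(Tᵢ,Tⱼ) = Cov(Xᵢ,Xⱼ); the off-diagonal part of the true-score variance is the same as above.
True-score variance = [6.2²·0.85 + 5.1²·0.63] − 34.1496 = 49.0603 − 34.1496 = 14.9107.
Reliability = 14.9107 / 30.3004 = 0.492.

0.492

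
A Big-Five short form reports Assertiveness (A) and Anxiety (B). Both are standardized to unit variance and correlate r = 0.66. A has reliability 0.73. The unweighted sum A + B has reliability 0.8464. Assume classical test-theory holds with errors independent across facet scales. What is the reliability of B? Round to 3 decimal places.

Var(A+B) = 2 + 2·0.66 = 3.320.
True-score variance = ρ_A + ρ_B + 2·0.66, so 0.8464 = (0.73 + ρ_B + 1.32) / 3.320.
ρ_B = 0.8464·3.320 − 0.73 − 1.32 = 0.760.

0.760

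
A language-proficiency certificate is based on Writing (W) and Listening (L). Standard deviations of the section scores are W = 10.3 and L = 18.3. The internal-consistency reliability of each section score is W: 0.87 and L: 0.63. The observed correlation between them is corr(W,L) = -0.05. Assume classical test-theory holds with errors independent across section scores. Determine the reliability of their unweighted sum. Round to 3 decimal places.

0.674

Var(W+L) = 10.3² + 18.3² + 2·[10.3·18.3·(-0.05)] = 440.98 − 18.849 = 422.131.
Under uncorrelated errors the observed covariances equal the true-score covariances, so only the own-variance terms attenuate.
True-score variance = [10.3²·0.87 + 18.3²·0.63] − 18.849 = 303.279 − 18.849 = 284.43.
Reliability = 284.43 / 422.131 = 0.674.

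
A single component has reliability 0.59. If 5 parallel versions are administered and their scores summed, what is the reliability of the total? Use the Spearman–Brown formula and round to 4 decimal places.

0.8780

ρ_k = kρ / (1 + (k−1)ρ) = 5·0.59 / (1 + 4·0.59) = 2.950 / 3.360 = 0.8780.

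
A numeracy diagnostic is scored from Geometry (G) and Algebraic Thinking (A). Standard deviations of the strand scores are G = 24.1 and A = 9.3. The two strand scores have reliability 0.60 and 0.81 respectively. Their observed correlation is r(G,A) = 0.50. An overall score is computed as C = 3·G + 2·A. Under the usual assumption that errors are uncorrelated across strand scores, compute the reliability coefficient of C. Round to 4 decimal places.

0.6883

Var(C) = 3²·24.1² + 2²·9.3² + 2·[6·24.1·9.3·0.50] = 5573.25 + 1344.78 = 6918.03.
Because errors are independent across components, Cov(Tᵢ,Tⱼ) = Cov(Xᵢ,Xⱼ); the off-diagonal part of the true-score variance is the same as above.
True-score variance = [3²·24.1²·0.60 + 2²·9.3²·0.81] + 1344.78 = 3416.6 + 1344.78 = 4761.38.
Reliability = 4761.38 / 6918.03 = 0.6883.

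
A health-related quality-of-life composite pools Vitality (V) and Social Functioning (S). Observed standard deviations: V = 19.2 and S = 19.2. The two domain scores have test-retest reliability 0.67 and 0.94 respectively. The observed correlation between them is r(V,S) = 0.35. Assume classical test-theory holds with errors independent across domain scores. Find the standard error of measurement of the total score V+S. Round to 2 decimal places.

Var(total) = 737.28 + 258.048 = 995.328.
True-score variance = 593.51 + 258.048 = 851.558, so reliability = 0.8556.
Error variance = 995.328 − 851.558 = 143.77; SEM = √143.77 = 11.99.

11.99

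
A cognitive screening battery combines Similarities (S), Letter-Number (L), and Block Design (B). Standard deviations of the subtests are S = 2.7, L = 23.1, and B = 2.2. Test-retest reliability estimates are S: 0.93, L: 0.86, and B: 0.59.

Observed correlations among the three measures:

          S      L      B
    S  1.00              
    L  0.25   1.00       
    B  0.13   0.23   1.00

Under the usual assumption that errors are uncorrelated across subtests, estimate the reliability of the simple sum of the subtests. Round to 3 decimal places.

0.872

Var(S+L+B) = 2.7² + 23.1² + 2.2² + 2·[2.7·23.1·0.25 + 2.7·2.2·0.13 + 23.1·2.2·0.23] = 545.74 + 56.1066 = 601.847.
Because errors are independent across components, Cov(Tᵢ,Tⱼ) = Cov(Xᵢ,Xⱼ); the off-diagonal part of the true-score variance is the same as above.
True-score variance = [2.7²·0.93 + 23.1²·0.86 + 2.2²·0.59] + 56.1066 = 468.54 + 56.1066 = 524.647.
Reliability = 524.647 / 601.847 = 0.872.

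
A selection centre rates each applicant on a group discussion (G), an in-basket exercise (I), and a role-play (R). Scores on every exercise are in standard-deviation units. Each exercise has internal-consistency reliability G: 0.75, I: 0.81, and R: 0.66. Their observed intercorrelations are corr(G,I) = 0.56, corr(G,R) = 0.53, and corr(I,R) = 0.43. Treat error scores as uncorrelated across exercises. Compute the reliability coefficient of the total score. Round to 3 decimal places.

Var(G+I+R) = 3 + 2·[0.56 + 0.53 + 0.43] = 3 + 3.04 = 6.04.
Because errors are independent across components, Cov(Tᵢ,Tⱼ) = Cov(Xᵢ,Xⱼ); the off-diagonal part of the true-score variance is the same as above.
True-score variance = [0.75 + 0.81 + 0.66] + 3.04 = 2.22 + 3.04 = 5.26.
Reliability = 5.26 / 6.04 = 0.871.

0.871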